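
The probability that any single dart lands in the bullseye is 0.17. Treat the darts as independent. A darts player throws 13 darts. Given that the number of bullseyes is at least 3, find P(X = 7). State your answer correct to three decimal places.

0.006

X ~ Binomial(13, 0.17). Want P(X=7 | X≥3) = P(X=7) / P(X≥3).
P(X=7) = C(13,7)·0.17^7·0.83^6 = 0.00230
P(X≥3) = 1 − 0.08872 − 0.23623 − 0.29030 = 0.38475
Ratio = 0.00230 / 0.38475 = 0.00598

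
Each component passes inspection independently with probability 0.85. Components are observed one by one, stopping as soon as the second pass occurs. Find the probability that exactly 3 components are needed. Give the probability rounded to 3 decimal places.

0.217

Y = trial on which the second success occurs; negative binomial, r=2, p=0.85.
P(Y=3) = C(2,1) · p^2 · (1−p)^1
= 2 · 0.7225 · 0.15 = 0.21675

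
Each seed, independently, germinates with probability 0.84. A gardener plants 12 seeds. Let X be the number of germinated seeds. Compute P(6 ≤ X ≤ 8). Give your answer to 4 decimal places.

0.1104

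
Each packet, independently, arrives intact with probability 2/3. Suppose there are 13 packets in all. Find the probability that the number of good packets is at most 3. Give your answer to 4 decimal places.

0.0016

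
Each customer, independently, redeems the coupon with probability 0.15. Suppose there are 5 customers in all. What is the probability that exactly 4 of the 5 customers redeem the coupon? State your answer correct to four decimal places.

X ~ Binomial(n=5, p=0.15).
P(X=4) = C(5,4) · p^4 · (1−p)^1
= 5 · 0.00050625 · 0.85 = 0.002152

0.0022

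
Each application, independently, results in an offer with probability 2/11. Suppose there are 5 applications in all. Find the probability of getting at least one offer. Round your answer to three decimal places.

P(at least one) = 1 − P(none) = 1 − (1 − 0.181818)^5
= 1 − 0.36665 = 0.63335

0.633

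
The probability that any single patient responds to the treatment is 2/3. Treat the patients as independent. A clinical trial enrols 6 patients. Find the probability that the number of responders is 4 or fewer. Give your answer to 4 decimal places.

0.6488

X ~ Binomial(6, 0.666667); P(X ≤ 4) = Σ C(6,k) p^k (1−p)^(6−k) over k:
  k=0: C(6,0)·0.666667^0·0.333333^6 = 0.001372
  k=1: C(6,1)·0.666667^1·0.333333^5 = 0.016461
  k=2: C(6,2)·0.666667^2·0.333333^4 = 0.082305
  k=3: C(6,3)·0.666667^3·0.333333^3 = 0.219479
  k=4: C(6,4)·0.666667^4·0.333333^2 = 0.329218
Total = 0.648834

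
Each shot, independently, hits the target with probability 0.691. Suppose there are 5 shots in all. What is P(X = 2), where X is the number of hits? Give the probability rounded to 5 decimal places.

X ~ Binomial(n=5, p=0.691).
P(X=2) = C(5,2) · p^2 · (1−p)^3
= 10 · 0.47748 · 0.029504 = 0.1408742

0.14087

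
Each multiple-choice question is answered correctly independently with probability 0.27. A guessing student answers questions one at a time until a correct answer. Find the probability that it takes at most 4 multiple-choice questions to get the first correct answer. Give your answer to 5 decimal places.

0.71602

Y = number of multiple-choice questions to the first success; geometric, p = 0.27.
P(Y ≤ 4) = 1 − (1−p)^4 = 1 − 0.2839824 = 0.7160176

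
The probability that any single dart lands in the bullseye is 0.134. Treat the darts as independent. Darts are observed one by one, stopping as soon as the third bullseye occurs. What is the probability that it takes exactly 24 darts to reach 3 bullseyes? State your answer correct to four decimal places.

0.0297

Y = trial on which the third success occurs; negative binomial, r=3, p=0.134.
P(Y=24) = C(23,2) · p^3 · (1−p)^21
= 253 · 0.0024061 · 0.048739 = 0.029670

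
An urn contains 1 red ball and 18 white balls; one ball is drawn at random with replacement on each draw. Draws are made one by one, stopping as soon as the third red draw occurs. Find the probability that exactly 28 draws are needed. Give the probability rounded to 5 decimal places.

0.01324

Y = trial on which the third success occurs; negative binomial, r=3, p=0.052632.
P(Y=28) = C(27,2) · p^3 · (1−p)^25
= 351 · 0.00014579 · 0.2588 = 0.0132440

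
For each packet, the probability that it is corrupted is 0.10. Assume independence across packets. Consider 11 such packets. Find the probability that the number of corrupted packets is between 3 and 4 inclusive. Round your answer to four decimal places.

0.0868

X ~ Binomial(11, 0.10); P(3 ≤ X ≤ 4) = Σ C(11,k) p^k (1−p)^(11−k) over k:
  k=3: C(11,3)·0.10^3·0.90^8 = 0.071027
  k=4: C(11,4)·0.10^4·0.90^7 = 0.015784
Total = 0.086811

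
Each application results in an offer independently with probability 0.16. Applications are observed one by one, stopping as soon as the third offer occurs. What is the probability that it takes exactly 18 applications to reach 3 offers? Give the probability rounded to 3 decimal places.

Y = trial on which the third success occurs; negative binomial, r=3, p=0.16.
P(Y=18) = C(17,2) · p^3 · (1−p)^15
= 136 · 0.004096 · 0.073146 = 0.04075

0.041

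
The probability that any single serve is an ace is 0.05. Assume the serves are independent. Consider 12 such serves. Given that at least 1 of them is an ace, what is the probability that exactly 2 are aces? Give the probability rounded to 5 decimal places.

0.21493

X ~ Binomial(12, 0.05). Want P(X=2 | X≥1) = P(X=2) / P(X≥1).
P(X=2) = C(12,2)·0.05^2·0.95^10 = 0.0987916
P(X≥1) = 1 − 0.5403601 = 0.4596399
Ratio = 0.0987916 / 0.4596399 = 0.2149326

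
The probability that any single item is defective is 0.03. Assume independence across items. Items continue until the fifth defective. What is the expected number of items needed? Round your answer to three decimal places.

Y = total items until the fifth success; negative binomial with r=5, p=0.03.
E[Y] = r / p = 5 / 0.03 = 166.66667

166.667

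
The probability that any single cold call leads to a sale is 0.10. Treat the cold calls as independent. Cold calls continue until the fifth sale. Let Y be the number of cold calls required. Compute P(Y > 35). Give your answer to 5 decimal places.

0.73075

Needing more than 35 cold calls ⇔ fewer than 5 successes in the first 35. With X ~ Binomial(35, 0.10), P(Y > 35) = P(X ≤ 4).
  k=0: C(35,0)·0.10^0·0.90^35 = 0.0250316
  k=1: C(35,1)·0.10^1·0.90^34 = 0.0973449
  k=2: C(35,2)·0.10^2·0.90^33 = 0.1838738
  k=3: C(35,3)·0.10^3·0.90^32 = 0.2247346
  k=4: C(35,4)·0.10^4·0.90^31 = 0.1997641
P(X ≤ 4) = 0.7307490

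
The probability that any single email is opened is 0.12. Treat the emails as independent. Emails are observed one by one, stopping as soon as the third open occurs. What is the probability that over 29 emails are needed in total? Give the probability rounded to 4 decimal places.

0.3069

Needing more than 29 emails ⇔ fewer than 3 successes in the first 29. With X ~ Binomial(29, 0.12), P(Y > 29) = P(X ≤ 2).
  k=0: C(29,0)·0.12^0·0.88^29 = 0.024547
  k=1: C(29,1)·0.12^1·0.88^28 = 0.097072
  k=2: C(29,2)·0.12^2·0.88^27 = 0.185319
P(X ≤ 2) = 0.306938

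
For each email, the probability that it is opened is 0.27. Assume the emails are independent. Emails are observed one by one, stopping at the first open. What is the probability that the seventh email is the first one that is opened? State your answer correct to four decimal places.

Geometric (trials to first success), p = 0.27.
P(Y = 7) = (1−p)^6 · p = 0.15133 · 0.27 = 0.040860

0.0409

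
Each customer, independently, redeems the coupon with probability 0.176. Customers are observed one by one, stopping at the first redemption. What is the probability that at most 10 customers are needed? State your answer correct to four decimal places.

0.8557

Y = number of customers to the first success; geometric, p = 0.176.
P(Y ≤ 10) = 1 − (1−p)^10 = 1 − 0.144302 = 0.855698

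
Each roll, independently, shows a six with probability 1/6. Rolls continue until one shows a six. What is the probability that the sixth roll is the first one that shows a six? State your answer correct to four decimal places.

0.0670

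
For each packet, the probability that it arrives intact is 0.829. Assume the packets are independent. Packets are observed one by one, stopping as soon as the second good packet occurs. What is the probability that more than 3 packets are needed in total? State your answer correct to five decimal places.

Needing more than 3 packets ⇔ fewer than 2 successes in the first 3. With X ~ Binomial(3, 0.829), P(Y > 3) = P(X ≤ 1).
  k=0: C(3,0)·0.829^0·0.171^3 = 0.0050002
  k=1: C(3,1)·0.829^1·0.171^2 = 0.0727224
P(X ≤ 1) = 0.0777226

0.07772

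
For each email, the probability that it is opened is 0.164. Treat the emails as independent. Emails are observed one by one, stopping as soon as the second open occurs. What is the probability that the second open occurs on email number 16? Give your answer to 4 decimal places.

0.0329

Y = trial on which the second success occurs; negative binomial, r=2, p=0.164.
P(Y=16) = C(15,1) · p^2 · (1−p)^14
= 15 · 0.026896 · 0.081449 = 0.032860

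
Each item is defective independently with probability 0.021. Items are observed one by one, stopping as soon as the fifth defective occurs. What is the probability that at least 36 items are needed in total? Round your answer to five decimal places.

0.99922

Needing more than 35 items ⇔ fewer than 5 successes in the first 35. With X ~ Binomial(35, 0.021), P(Y > 35) = P(X ≤ 4).
  k=0: C(35,0)·0.021^0·0.979^35 = 0.4757669
  k=1: C(35,1)·0.021^1·0.979^34 = 0.3571896
  k=2: C(35,2)·0.021^2·0.979^33 = 0.1302520
  k=3: C(35,3)·0.021^3·0.979^32 = 0.0307336
  k=4: C(35,4)·0.021^4·0.979^31 = 0.0052740
P(X ≤ 4) = 0.9992161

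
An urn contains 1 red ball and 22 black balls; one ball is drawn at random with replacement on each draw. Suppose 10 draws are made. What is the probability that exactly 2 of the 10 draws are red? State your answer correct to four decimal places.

X ~ Binomial(n=10, p=0.043478).
P(X=2) = C(10,2) · p^2 · (1−p)^8
= 45 · 0.0018904 · 0.70074 = 0.059610

0.0596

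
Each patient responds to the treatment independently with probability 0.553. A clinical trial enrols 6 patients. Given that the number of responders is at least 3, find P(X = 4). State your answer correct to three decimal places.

0.374

X ~ Binomial(6, 0.553). Want P(X=4 | X≥3) = P(X=4) / P(X≥3).
P(X=4) = C(6,4)·0.553^4·0.447^2 = 0.28029
P(X≥3) = 1 − 0.00798 − 0.05921 − 0.18314 = 0.74968
Ratio = 0.28029 / 0.74968 = 0.37388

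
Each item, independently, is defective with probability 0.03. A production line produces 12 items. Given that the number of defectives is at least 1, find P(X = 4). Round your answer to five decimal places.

X ~ Binomial(12, 0.03). Want P(X=4 | X≥1) = P(X=4) / P(X≥1).
P(X=4) = C(12,4)·0.03^4·0.97^8 = 0.0003142
P(X≥1) = 1 − 0.6938424 = 0.3061576
Ratio = 0.0003142 / 0.3061576 = 0.0010264

0.00103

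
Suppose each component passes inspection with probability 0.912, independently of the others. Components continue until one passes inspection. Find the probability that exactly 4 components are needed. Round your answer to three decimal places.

0.001

Geometric (trials to first success), p = 0.912.
P(Y = 4) = (1−p)^3 · p = 0.00068147 · 0.912 = 0.00062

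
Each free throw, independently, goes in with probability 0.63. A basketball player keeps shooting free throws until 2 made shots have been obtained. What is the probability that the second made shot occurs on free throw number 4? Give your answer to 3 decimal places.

0.163

Y = trial on which the second success occurs; negative binomial, r=2, p=0.63.
P(Y=4) = C(3,1) · p^2 · (1−p)^2
= 3 · 0.3969 · 0.1369 = 0.16301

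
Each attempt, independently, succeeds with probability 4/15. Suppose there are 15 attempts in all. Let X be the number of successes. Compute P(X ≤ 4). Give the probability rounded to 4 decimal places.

X ~ Binomial(15, 0.266667); P(X ≤ 4) = Σ C(15,k) p^k (1−p)^(15−k) over k:
  k=0: C(15,0)·0.266667^0·0.733333^15 = 0.009539
  k=1: C(15,1)·0.266667^1·0.733333^14 = 0.052033
  k=2: C(15,2)·0.266667^2·0.733333^13 = 0.132448
  k=3: C(15,3)·0.266667^3·0.733333^12 = 0.208706
  k=4: C(15,4)·0.266667^4·0.733333^11 = 0.227679
Total = 0.630406

0.6304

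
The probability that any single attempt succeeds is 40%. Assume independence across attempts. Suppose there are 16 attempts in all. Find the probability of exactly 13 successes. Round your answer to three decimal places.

0.001

X ~ Binomial(n=16, p=0.40).
P(X=13) = C(16,13) · p^13 · (1−p)^3
= 560 · 6.7109e-06 · 0.216 = 0.00081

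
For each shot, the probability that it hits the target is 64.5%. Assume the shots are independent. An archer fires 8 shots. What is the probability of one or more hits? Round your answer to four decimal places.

P(at least one) = 1 − P(none) = 1 − (1 − 0.645)^8
= 1 − 0.000252 = 0.999748

0.9997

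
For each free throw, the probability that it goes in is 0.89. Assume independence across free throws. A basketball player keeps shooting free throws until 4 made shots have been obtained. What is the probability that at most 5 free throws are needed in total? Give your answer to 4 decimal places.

0.9035

Finishing within 5 free throws ⇔ at least 4 successes in the first 5. With X ~ Binomial(5, 0.89), P(Y ≤ 5) = 1 − P(X ≤ 3).
  k=0: C(5,0)·0.89^0·0.11^5 = 0.000016
  k=1: C(5,1)·0.89^1·0.11^4 = 0.000652
  k=2: C(5,2)·0.89^2·0.11^3 = 0.010543
  k=3: C(5,3)·0.89^3·0.11^2 = 0.085301
1 − 0.096512 = 0.903488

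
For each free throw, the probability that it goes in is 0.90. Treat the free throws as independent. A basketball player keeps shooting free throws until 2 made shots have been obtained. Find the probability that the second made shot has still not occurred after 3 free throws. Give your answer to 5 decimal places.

0.02800

Needing more than 3 free throws ⇔ fewer than 2 successes in the first 3. With X ~ Binomial(3, 0.90), P(Y > 3) = P(X ≤ 1).
  k=0: C(3,0)·0.90^0·0.10^3 = 0.0010000
  k=1: C(3,1)·0.90^1·0.10^2 = 0.0270000
P(X ≤ 1) = 0.0280000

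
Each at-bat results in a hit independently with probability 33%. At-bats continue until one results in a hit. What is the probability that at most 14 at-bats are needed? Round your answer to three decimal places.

0.996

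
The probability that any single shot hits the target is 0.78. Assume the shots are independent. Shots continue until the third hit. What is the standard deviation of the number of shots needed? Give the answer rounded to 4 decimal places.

1.0415

Y = total shots until the third success; negative binomial with r=3, p=0.78.
SD(Y) = √[r(1−p)/p²] = √(1.084813) = 1.041543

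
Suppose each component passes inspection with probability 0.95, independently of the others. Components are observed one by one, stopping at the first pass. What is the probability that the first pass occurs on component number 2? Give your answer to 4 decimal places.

Geometric (trials to first success), p = 0.95.
P(Y = 2) = (1−p)^1 · p = 0.05 · 0.95 = 0.047500

0.0475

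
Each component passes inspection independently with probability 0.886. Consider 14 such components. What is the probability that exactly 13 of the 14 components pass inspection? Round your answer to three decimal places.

X ~ Binomial(n=14, p=0.886).
P(X=13) = C(14,13) · p^13 · (1−p)^1
= 14 · 0.20732 · 0.114 = 0.33088

0.331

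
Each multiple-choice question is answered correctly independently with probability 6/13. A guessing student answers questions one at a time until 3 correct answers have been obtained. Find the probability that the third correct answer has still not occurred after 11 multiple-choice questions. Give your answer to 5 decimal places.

0.05609

Needing more than 11 multiple-choice questions ⇔ fewer than 3 successes in the first 11. With X ~ Binomial(11, 0.461538), P(Y > 11) = P(X ≤ 2).
  k=0: C(11,0)·0.461538^0·0.538462^11 = 0.0011033
  k=1: C(11,1)·0.461538^1·0.538462^10 = 0.0104027
  k=2: C(11,2)·0.461538^2·0.538462^9 = 0.0445831
P(X ≤ 2) = 0.0560892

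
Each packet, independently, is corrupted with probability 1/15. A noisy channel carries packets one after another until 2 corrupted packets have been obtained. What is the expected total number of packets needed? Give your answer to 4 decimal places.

Y = total packets until the second success; negative binomial with r=2, p=0.066667.
E[Y] = r / p = 2 / 0.066667 = 30.000000

30.0000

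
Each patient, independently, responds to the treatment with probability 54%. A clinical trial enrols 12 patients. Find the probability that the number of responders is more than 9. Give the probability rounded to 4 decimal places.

0.0363

X ~ Binomial(12, 0.54); P(X ≥ 10) = Σ C(12,k) p^k (1−p)^(12−k) over k:
  k=10: C(12,10)·0.54^10·0.46^2 = 0.029444
  k=11: C(12,11)·0.54^11·0.46^1 = 0.006284
  k=12: C(12,12)·0.54^12·0.46^0 = 0.000615
Total = 0.036343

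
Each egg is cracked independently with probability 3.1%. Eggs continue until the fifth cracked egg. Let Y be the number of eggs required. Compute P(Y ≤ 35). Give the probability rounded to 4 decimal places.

0.0043

Finishing within 35 eggs ⇔ at least 5 successes in the first 35. With X ~ Binomial(35, 0.031), P(Y ≤ 35) = 1 − P(X ≤ 4).
  k=0: C(35,0)·0.031^0·0.969^35 = 0.332148
  k=1: C(35,1)·0.031^1·0.969^34 = 0.371910
  k=2: C(35,2)·0.031^2·0.969^33 = 0.202267
  k=3: C(35,3)·0.031^3·0.969^32 = 0.071180
  k=4: C(35,4)·0.031^4·0.969^31 = 0.018217
1 − 0.995723 = 0.004277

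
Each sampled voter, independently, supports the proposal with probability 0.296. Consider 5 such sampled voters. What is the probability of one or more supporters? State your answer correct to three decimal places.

0.827

P(at least one) = 1 − P(none) = 1 − (1 − 0.296)^5
= 1 − 0.17293 = 0.82707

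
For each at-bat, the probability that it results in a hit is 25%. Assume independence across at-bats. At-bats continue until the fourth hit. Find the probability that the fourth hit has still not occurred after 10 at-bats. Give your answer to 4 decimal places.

0.7759

Needing more than 10 at-bats ⇔ fewer than 4 successes in the first 10. With X ~ Binomial(10, 0.25), P(Y > 10) = P(X ≤ 3).
  k=0: C(10,0)·0.25^0·0.75^10 = 0.056314
  k=1: C(10,1)·0.25^1·0.75^9 = 0.187712
  k=2: C(10,2)·0.25^2·0.75^8 = 0.281568
  k=3: C(10,3)·0.25^3·0.75^7 = 0.250282
P(X ≤ 3) = 0.775875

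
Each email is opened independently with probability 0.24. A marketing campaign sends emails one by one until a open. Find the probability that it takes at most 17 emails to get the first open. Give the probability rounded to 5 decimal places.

Y = number of emails to the first success; geometric, p = 0.24.
P(Y ≤ 17) = 1 − (1−p)^17 = 1 − 0.0094152 = 0.9905848

0.99058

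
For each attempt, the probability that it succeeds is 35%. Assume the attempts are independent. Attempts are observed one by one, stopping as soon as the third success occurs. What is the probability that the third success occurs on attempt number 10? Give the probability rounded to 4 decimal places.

Y = trial on which the third success occurs; negative binomial, r=3, p=0.35.
P(Y=10) = C(9,2) · p^3 · (1−p)^7
= 36 · 0.042875 · 0.049022 = 0.075666

0.0757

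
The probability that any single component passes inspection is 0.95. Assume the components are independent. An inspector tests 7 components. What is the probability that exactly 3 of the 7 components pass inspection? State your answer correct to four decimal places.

0.0002

X ~ Binomial(n=7, p=0.95).
P(X=3) = C(7,3) · p^3 · (1−p)^4
= 35 · 0.85737 · 6.25e-06 = 0.000188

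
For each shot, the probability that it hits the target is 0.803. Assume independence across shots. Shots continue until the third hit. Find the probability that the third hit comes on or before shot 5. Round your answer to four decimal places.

Finishing within 5 shots ⇔ at least 3 successes in the first 5. With X ~ Binomial(5, 0.803), P(Y ≤ 5) = 1 − P(X ≤ 2).
  k=0: C(5,0)·0.803^0·0.197^5 = 0.000297
  k=1: C(5,1)·0.803^1·0.197^4 = 0.006047
  k=2: C(5,2)·0.803^2·0.197^3 = 0.049298
1 − 0.055642 = 0.944358

0.9444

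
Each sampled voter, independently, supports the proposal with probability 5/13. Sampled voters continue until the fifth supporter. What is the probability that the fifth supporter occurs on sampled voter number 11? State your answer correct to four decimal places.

Y = trial on which the fifth success occurs; negative binomial, r=5, p=0.384615.
P(Y=11) = C(10,4) · p^5 · (1−p)^6
= 210 · 0.0084165 · 0.05431 = 0.095991

0.0960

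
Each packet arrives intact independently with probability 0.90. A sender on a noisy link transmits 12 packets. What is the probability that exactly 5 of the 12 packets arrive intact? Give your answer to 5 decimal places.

0.00005

X ~ Binomial(n=12, p=0.90).
P(X=5) = C(12,5) · p^5 · (1−p)^7
= 792 · 0.59049 · 1e-07 = 0.0000468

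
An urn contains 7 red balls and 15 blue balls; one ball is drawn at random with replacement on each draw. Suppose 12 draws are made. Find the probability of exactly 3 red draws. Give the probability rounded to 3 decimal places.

0.226

X ~ Binomial(n=12, p=0.318182).
P(X=3) = C(12,3) · p^3 · (1−p)^9
= 220 · 0.032213 · 0.031843 = 0.22567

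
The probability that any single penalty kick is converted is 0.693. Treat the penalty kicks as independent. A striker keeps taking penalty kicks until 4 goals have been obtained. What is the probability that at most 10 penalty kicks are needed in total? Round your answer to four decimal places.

Finishing within 10 penalty kicks ⇔ at least 4 successes in the first 10. With X ~ Binomial(10, 0.693), P(Y ≤ 10) = 1 − P(X ≤ 3).
  k=0: C(10,0)·0.693^0·0.307^10 = 0.000007
  k=1: C(10,1)·0.693^1·0.307^9 = 0.000168
  k=2: C(10,2)·0.693^2·0.307^8 = 0.001705
  k=3: C(10,3)·0.693^3·0.307^7 = 0.010265
1 − 0.012145 = 0.987855

0.9879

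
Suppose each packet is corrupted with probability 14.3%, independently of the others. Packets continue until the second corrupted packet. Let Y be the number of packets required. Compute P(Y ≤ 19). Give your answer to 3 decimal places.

Finishing within 19 packets ⇔ at least 2 successes in the first 19. With X ~ Binomial(19, 0.143), P(Y ≤ 19) = 1 − P(X ≤ 1).
  k=0: C(19,0)·0.143^0·0.857^19 = 0.05329
  k=1: C(19,1)·0.143^1·0.857^18 = 0.16894
1 − 0.22223 = 0.77777

0.778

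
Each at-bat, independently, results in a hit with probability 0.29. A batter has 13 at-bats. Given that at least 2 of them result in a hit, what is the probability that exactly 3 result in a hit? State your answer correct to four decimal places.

X ~ Binomial(13, 0.29). Want P(X=3 | X≥2) = P(X=3) / P(X≥2).
P(X=3) = C(13,3)·0.29^3·0.71^10 = 0.227062
P(X≥2) = 1 − 0.011651 − 0.061865 = 0.926485
Ratio = 0.227062 / 0.926485 = 0.245079

0.2451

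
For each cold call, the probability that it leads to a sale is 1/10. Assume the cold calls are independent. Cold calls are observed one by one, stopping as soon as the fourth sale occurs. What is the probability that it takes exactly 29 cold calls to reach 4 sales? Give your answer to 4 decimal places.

0.0235

Y = trial on which the fourth success occurs; negative binomial, r=4, p=0.10.
P(Y=29) = C(28,3) · p^4 · (1−p)^25
= 3276 · 0.0001 · 0.07179 = 0.023518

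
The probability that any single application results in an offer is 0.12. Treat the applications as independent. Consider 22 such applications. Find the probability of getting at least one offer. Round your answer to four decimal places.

P(at least one) = 1 − P(none) = 1 − (1 − 0.12)^22
= 1 − 0.060065 = 0.939935

0.9399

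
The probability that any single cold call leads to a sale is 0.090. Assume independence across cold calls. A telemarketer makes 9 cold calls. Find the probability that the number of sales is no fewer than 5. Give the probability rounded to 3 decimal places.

0.001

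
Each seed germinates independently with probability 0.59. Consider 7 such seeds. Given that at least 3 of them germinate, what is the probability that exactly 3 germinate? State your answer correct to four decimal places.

0.2273

X ~ Binomial(7, 0.59). Want P(X=3 | X≥3) = P(X=3) / P(X≥3).
P(X=3) = C(7,3)·0.59^3·0.41^4 = 0.203123
P(X≥3) = 1 − 0.001948 − 0.019618 − 0.084692 = 0.893742
Ratio = 0.203123 / 0.893742 = 0.227273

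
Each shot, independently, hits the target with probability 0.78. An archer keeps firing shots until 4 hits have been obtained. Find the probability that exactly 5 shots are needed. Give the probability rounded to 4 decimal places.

Y = trial on which the fourth success occurs; negative binomial, r=4, p=0.78.
P(Y=5) = C(4,3) · p^4 · (1−p)^1
= 4 · 0.37015 · 0.22 = 0.325732

0.3257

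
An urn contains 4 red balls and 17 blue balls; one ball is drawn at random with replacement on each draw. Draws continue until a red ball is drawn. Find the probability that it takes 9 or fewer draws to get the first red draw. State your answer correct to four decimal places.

0.8507

Y = number of draws to the first success; geometric, p = 0.190476.
P(Y ≤ 9) = 1 − (1−p)^9 = 1 − 0.149302 = 0.850698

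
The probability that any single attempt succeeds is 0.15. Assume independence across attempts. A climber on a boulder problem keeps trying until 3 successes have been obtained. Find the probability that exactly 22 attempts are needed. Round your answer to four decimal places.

0.0323

Y = trial on which the third success occurs; negative binomial, r=3, p=0.15.
P(Y=22) = C(21,2) · p^3 · (1−p)^19
= 210 · 0.003375 · 0.045599 = 0.032319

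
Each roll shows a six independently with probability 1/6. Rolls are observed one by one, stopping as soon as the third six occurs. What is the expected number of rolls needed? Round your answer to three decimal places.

18.000

Y = total rolls until the third success; negative binomial with r=3, p=0.166667.
E[Y] = r / p = 3 / 0.166667 = 18.00000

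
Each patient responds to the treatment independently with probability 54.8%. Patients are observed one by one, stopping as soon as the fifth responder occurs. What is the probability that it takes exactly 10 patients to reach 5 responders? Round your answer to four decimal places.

Y = trial on which the fifth success occurs; negative binomial, r=5, p=0.548.
P(Y=10) = C(9,4) · p^5 · (1−p)^5
= 126 · 0.04942 · 0.018867 = 0.117480

0.1175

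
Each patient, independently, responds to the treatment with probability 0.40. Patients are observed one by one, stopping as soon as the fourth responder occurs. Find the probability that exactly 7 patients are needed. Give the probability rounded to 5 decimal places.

0.11059

Y = trial on which the fourth success occurs; negative binomial, r=4, p=0.40.
P(Y=7) = C(6,3) · p^4 · (1−p)^3
= 20 · 0.0256 · 0.216 = 0.1105920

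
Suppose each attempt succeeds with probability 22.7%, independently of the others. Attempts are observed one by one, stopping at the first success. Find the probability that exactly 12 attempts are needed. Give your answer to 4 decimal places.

Geometric (trials to first success), p = 0.227.
P(Y = 12) = (1−p)^11 · p = 0.058881 · 0.227 = 0.013366

0.0134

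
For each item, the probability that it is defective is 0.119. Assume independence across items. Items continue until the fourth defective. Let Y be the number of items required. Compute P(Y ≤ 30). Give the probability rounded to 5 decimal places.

Finishing within 30 items ⇔ at least 4 successes in the first 30. With X ~ Binomial(30, 0.119), P(Y ≤ 30) = 1 − P(X ≤ 3).
  k=0: C(30,0)·0.119^0·0.881^30 = 0.0223500
  k=1: C(30,1)·0.119^1·0.881^29 = 0.0905669
  k=2: C(30,2)·0.119^2·0.881^28 = 0.1773816
  k=3: C(30,3)·0.119^3·0.881^27 = 0.2236230
1 − 0.5139215 = 0.4860785

0.48608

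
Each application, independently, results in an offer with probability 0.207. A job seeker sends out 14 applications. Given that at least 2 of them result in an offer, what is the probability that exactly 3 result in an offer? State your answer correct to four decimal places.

0.3074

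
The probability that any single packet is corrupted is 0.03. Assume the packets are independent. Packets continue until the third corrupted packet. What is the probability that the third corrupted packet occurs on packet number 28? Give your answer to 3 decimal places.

Y = trial on which the third success occurs; negative binomial, r=3, p=0.03.
P(Y=28) = C(27,2) · p^3 · (1−p)^25
= 351 · 2.7e-05 · 0.46697 = 0.00443

0.004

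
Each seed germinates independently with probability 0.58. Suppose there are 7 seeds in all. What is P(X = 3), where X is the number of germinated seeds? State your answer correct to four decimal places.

X ~ Binomial(n=7, p=0.58).
P(X=3) = C(7,3) · p^3 · (1−p)^4
= 35 · 0.19511 · 0.031117 = 0.212495

0.2125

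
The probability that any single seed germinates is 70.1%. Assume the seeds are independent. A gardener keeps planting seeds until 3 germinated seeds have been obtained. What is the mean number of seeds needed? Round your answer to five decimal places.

Y = total seeds until the third success; negative binomial with r=3, p=0.701.
E[Y] = r / p = 3 / 0.701 = 4.2796006

4.27960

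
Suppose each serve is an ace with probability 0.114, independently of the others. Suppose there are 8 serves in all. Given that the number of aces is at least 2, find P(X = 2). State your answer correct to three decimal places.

0.767

X ~ Binomial(8, 0.114). Want P(X=2 | X≥2) = P(X=2) / P(X≥2).
P(X=2) = C(8,2)·0.114^2·0.886^6 = 0.17602
P(X≥2) = 1 − 0.37973 − 0.39087 = 0.22941
Ratio = 0.17602 / 0.22941 = 0.76730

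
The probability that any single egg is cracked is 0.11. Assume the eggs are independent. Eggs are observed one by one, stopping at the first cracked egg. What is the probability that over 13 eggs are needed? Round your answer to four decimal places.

0.2198

Y = number of eggs to the first success; geometric, p = 0.11.
P(Y > 13) = P(first 13 all fail) = (1−p)^13 = 0.219821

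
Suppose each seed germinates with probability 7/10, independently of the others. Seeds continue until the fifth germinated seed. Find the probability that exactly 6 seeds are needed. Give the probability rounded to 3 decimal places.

0.252

Y = trial on which the fifth success occurs; negative binomial, r=5, p=0.70.
P(Y=6) = C(5,4) · p^5 · (1−p)^1
= 5 · 0.16807 · 0.3 = 0.25211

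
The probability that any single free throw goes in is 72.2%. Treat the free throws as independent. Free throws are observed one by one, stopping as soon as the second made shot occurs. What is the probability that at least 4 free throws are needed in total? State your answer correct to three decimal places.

0.189

Needing more than 3 free throws ⇔ fewer than 2 successes in the first 3. With X ~ Binomial(3, 0.722), P(Y > 3) = P(X ≤ 1).
  k=0: C(3,0)·0.722^0·0.278^3 = 0.02148
  k=1: C(3,1)·0.722^1·0.278^2 = 0.16740
P(X ≤ 1) = 0.18888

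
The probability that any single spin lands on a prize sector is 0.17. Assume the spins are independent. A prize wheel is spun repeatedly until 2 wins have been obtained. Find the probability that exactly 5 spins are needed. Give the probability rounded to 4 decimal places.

Y = trial on which the second success occurs; negative binomial, r=2, p=0.17.
P(Y=5) = C(4,1) · p^2 · (1−p)^3
= 4 · 0.0289 · 0.57179 = 0.066099

0.0661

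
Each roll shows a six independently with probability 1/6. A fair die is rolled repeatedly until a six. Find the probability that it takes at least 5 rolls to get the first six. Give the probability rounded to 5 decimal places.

0.48225

Y = number of rolls to the first success; geometric, p = 0.166667.
P(Y > 4) = P(first 4 all fail) = (1−p)^4 = 0.4822531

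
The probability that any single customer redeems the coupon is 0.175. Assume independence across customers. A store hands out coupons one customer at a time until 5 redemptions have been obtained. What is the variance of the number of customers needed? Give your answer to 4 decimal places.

134.6939

Y = total customers until the fifth success; negative binomial with r=5, p=0.175.
Var(Y) = r(1−p)/p² = 5·0.825 / 0.175² = 134.693878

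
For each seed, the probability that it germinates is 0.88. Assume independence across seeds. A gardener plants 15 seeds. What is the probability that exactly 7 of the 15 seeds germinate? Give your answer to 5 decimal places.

X ~ Binomial(n=15, p=0.88).
P(X=7) = C(15,7) · p^7 · (1−p)^8
= 6435 · 0.40868 · 4.2998e-08 = 0.0001131

0.00011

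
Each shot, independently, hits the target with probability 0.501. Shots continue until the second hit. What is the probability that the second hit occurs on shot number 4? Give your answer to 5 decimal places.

Y = trial on which the second success occurs; negative binomial, r=2, p=0.501.
P(Y=4) = C(3,1) · p^2 · (1−p)^2
= 3 · 0.251 · 0.249 = 0.1874985

0.18750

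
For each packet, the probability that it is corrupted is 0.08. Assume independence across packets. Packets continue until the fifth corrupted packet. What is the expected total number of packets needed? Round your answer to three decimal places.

Y = total packets until the fifth success; negative binomial with r=5, p=0.08.
E[Y] = r / p = 5 / 0.08 = 62.50000

62.500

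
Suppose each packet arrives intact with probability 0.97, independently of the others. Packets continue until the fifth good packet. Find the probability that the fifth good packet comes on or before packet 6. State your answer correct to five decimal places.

Finishing within 6 packets ⇔ at least 5 successes in the first 6. With X ~ Binomial(6, 0.97), P(Y ≤ 6) = 1 − P(X ≤ 4).
  k=0: C(6,0)·0.97^0·0.03^6 = 0.0000000
  k=1: C(6,1)·0.97^1·0.03^5 = 0.0000001
  k=2: C(6,2)·0.97^2·0.03^4 = 0.0000114
  k=3: C(6,3)·0.97^3·0.03^3 = 0.0004928
  k=4: C(6,4)·0.97^4·0.03^2 = 0.0119515
1 − 0.0124559 = 0.9875441

0.98754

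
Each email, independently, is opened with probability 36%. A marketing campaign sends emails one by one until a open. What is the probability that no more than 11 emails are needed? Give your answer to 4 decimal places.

0.9926

Y = number of emails to the first success; geometric, p = 0.36.
P(Y ≤ 11) = 1 − (1−p)^11 = 1 − 0.007379 = 0.992621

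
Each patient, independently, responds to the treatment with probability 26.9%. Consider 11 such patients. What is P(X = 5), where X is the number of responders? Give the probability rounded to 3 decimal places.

0.099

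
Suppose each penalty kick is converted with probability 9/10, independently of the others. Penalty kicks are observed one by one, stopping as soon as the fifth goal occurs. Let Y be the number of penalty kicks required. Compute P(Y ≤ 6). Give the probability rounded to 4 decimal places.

0.8857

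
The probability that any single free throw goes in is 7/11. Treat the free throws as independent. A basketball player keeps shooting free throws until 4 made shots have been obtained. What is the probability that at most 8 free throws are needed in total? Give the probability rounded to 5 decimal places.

Finishing within 8 free throws ⇔ at least 4 successes in the first 8. With X ~ Binomial(8, 0.636364), P(Y ≤ 8) = 1 − P(X ≤ 3).
  k=0: C(8,0)·0.636364^0·0.363636^8 = 0.0003057
  k=1: C(8,1)·0.636364^1·0.363636^7 = 0.0042802
  k=2: C(8,2)·0.636364^2·0.363636^6 = 0.0262164
  k=3: C(8,3)·0.636364^3·0.363636^5 = 0.0917573
1 − 0.1225596 = 0.8774404

0.87744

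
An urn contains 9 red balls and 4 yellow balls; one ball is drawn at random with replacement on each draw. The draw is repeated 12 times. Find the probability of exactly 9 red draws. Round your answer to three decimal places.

X ~ Binomial(n=12, p=0.692308).
P(X=9) = C(12,9) · p^9 · (1−p)^3
= 220 · 0.036534 · 0.029131 = 0.23413

0.234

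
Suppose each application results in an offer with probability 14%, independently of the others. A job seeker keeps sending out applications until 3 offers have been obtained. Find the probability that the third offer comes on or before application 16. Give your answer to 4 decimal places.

0.3926

Finishing within 16 applications ⇔ at least 3 successes in the first 16. With X ~ Binomial(16, 0.14), P(Y ≤ 16) = 1 − P(X ≤ 2).
  k=0: C(16,0)·0.14^0·0.86^16 = 0.089531
  k=1: C(16,1)·0.14^1·0.86^15 = 0.233198
  k=2: C(16,2)·0.14^2·0.86^14 = 0.284718
1 − 0.607448 = 0.392552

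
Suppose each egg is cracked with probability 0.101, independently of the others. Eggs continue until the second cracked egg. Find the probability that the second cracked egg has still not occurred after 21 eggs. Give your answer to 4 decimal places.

Needing more than 21 eggs ⇔ fewer than 2 successes in the first 21. With X ~ Binomial(21, 0.101), P(Y > 21) = P(X ≤ 1).
  k=0: C(21,0)·0.101^0·0.899^21 = 0.106894
  k=1: C(21,1)·0.101^1·0.899^20 = 0.252194
P(X ≤ 1) = 0.359088

0.3591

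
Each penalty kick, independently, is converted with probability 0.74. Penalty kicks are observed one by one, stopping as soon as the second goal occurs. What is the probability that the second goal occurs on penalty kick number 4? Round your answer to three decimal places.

0.111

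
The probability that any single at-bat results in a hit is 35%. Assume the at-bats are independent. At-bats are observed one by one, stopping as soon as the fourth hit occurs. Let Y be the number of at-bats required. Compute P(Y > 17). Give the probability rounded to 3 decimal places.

Needing more than 17 at-bats ⇔ fewer than 4 successes in the first 17. With X ~ Binomial(17, 0.35), P(Y > 17) = P(X ≤ 3).
  k=0: C(17,0)·0.35^0·0.65^17 = 0.00066
  k=1: C(17,1)·0.35^1·0.65^16 = 0.00604
  k=2: C(17,2)·0.35^2·0.65^15 = 0.02602
  k=3: C(17,3)·0.35^3·0.65^14 = 0.07006
P(X ≤ 3) = 0.10279

0.103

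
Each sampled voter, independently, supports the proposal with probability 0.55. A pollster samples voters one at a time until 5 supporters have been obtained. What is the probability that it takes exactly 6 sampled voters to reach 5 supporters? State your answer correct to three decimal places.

0.113

Y = trial on which the fifth success occurs; negative binomial, r=5, p=0.55.
P(Y=6) = C(5,4) · p^5 · (1−p)^1
= 5 · 0.050328 · 0.45 = 0.11324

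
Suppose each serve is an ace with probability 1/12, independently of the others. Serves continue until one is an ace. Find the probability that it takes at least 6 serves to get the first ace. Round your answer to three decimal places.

0.647

Y = number of serves to the first success; geometric, p = 0.083333.
P(Y > 5) = P(first 5 all fail) = (1−p)^5 = 0.64723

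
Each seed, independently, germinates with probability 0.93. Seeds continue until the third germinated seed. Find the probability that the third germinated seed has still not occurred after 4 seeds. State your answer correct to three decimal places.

Needing more than 4 seeds ⇔ fewer than 3 successes in the first 4. With X ~ Binomial(4, 0.93), P(Y > 4) = P(X ≤ 2).
  k=0: C(4,0)·0.93^0·0.07^4 = 0.00002
  k=1: C(4,1)·0.93^1·0.07^3 = 0.00128
  k=2: C(4,2)·0.93^2·0.07^2 = 0.02543
P(X ≤ 2) = 0.02673

0.027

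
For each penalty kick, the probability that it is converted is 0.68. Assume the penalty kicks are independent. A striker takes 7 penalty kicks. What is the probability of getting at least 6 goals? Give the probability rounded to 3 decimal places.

X ~ Binomial(7, 0.68); P(X ≥ 6) = Σ C(7,k) p^k (1−p)^(7−k) over k:
  k=6: C(7,6)·0.68^6·0.32^1 = 0.22146
  k=7: C(7,7)·0.68^7·0.32^0 = 0.06723
Total = 0.28869

0.289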